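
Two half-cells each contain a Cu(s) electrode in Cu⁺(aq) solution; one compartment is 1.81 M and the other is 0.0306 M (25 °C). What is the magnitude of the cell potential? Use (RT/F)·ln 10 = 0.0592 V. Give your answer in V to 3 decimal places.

0.105 V

For a concentration cell E°cell = 0, since both electrodes use the same couple.
The compartment with the higher Cu⁺(aq) concentration (1.81 M) acts as the cathode; ions are reduced there and produced at the dilute (0.0306 M) anode.
With n = 1, Ecell = −(0.0592/1)·log([dilute]/[conc]) = −(0.0592/1)·log(0.0306/1.81) = +0.105 V.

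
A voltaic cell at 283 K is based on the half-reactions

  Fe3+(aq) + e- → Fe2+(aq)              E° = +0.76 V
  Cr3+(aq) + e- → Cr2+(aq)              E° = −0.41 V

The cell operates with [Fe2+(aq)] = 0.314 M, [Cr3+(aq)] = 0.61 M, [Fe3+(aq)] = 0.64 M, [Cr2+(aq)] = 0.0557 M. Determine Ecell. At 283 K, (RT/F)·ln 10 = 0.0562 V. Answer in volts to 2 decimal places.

Since E°(Fe³⁺/Fe²⁺) > E°(Cr³⁺/Cr²⁺), Fe³⁺/Fe²⁺ serves as the cathode.
E°cell = E°cat − E°an = +0.76 − (−0.41) = +1.17 V; n = 1.
For the overall reaction Fe3+(aq) + Cr2+(aq) → Fe2+(aq) + Cr3+(aq), Q = ([Fe2+(aq)]·[Cr3+(aq)]) / ([Fe3+(aq)]·[Cr2+(aq)]) = 5.37, giving log Q = 0.730.
By the Nernst equation, E = +1.17 − (0.0562/1)·(0.730) = +1.13 V.

+1.13 V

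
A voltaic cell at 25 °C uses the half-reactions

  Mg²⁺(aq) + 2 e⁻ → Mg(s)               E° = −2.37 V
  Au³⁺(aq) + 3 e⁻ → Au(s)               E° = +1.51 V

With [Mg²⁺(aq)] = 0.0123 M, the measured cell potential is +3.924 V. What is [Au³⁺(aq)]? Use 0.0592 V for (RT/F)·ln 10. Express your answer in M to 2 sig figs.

0.23 M

The Au³⁺/Au couple has the larger reduction potential, so it is the cathode: E°cell = +1.51 − (−2.37) = +3.88 V and n = 6.
Since E = E° − (0.0592/n)·log Q, log Q = n(E° − E)/0.0592 = −4.459.
Balancing electrons gives 2 Au³⁺(aq) + 3 Mg(s) → 2 Au(s) + 3 Mg²⁺(aq); thus Q = [Mg²⁺(aq)]^3 / [Au³⁺(aq)]^2.
Solving for the unknown gives log [Au³⁺(aq)] = −0.636, so [Au³⁺(aq)] ≈ 0.23 M.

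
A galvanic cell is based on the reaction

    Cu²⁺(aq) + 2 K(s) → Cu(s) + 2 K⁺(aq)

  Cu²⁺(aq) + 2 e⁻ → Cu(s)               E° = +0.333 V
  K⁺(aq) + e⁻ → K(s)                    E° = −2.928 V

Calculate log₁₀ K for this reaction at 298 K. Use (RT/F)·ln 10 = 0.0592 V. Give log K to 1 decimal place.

log K = 110.2

The Cu²⁺/Cu couple is reduced (cathode); E°cell = +0.333 − (−2.928) = +3.261 V with n = 2.
At equilibrium E = 0, so log K = nE°cell / 0.0592 = (2)(+3.261) / 0.0592 = 110.2.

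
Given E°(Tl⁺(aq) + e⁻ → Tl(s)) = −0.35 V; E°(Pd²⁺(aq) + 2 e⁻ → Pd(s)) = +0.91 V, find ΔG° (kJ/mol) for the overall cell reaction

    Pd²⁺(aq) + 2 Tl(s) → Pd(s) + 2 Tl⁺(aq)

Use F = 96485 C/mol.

In the reaction as written Pd²⁺(aq) is reduced, so the Pd²⁺/Pd couple is the cathode and Tl⁺/Tl is the anode.
E°cell = +0.91 − (−0.35) = +1.26 V; balancing electrons gives n = 2.
ΔG° = −nFE°cell = −(2)(96485)(+1.26) J/mol = −243 kJ/mol.

−243 kJ/mol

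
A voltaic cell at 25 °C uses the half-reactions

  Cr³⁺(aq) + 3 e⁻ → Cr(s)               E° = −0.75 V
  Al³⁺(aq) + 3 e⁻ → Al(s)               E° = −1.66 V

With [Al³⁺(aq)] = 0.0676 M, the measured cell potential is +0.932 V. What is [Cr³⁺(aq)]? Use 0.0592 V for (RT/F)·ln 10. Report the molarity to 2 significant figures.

0.88 M

The Cr³⁺/Cr couple has the larger reduction potential, so it is the cathode: E°cell = −0.75 − (−1.66) = +0.91 V and n = 3.
Rearranging E = E° − (0.0592/n)·log Q gives log Q = 3(+0.91 − (+0.932))/0.0592 = −1.115.
For Cr³⁺(aq) + Al(s) → Cr(s) + Al³⁺(aq), the reaction quotient is Q = [Al³⁺(aq)] / [Cr³⁺(aq)].
Isolating [Cr³⁺(aq)] in Q = 10^{−1.115} yields log [Cr³⁺(aq)] = −0.055, i.e. 0.88 M.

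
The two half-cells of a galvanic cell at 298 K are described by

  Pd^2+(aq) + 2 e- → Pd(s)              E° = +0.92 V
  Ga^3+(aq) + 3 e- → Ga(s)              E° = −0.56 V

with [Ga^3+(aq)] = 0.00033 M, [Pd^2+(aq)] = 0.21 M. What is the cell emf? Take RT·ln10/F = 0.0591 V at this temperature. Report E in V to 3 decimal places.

Since E°(Pd²⁺/Pd) > E°(Ga³⁺/Ga), Pd²⁺/Pd serves as the cathode.
E°cell = E°cat − E°an = +0.92 − (−0.56) = +1.48 V; n = 6.
Balancing gives 3 Pd^2+(aq) + 2 Ga(s) → 3 Pd(s) + 2 Ga^3+(aq); hence Q = [Ga^3+(aq)]^2 / [Pd^2+(aq)]^3 = 1.18×10^−5 (log Q = −4.930).
By the Nernst equation, E = +1.48 − (0.0591/6)·(−4.930) = +1.529 V.

+1.529 V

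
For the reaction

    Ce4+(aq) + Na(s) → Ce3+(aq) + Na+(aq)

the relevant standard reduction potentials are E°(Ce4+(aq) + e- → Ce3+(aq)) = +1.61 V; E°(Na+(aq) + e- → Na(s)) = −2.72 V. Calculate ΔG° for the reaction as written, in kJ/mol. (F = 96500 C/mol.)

−418 kJ/mol

In the reaction as written Ce4+(aq) is reduced, so the Ce⁴⁺/Ce³⁺ couple is the cathode and Na⁺/Na is the anode.
E°cell = +1.61 − (−2.72) = +4.33 V; balancing electrons gives n = 1.
ΔG° = −nFE°cell = −(1)(96500)(+4.33) J/mol = −418 kJ/mol.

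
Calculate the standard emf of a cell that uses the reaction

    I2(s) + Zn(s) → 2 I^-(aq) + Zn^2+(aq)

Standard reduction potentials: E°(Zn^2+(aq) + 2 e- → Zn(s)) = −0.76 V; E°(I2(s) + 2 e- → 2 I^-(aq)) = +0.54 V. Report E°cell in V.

In the reaction as written, I2(s) is reduced (cathode) and Zn^2+(aq) is produced by oxidation at the anode.
E°cell = E°(cathode) − E°(anode) = +0.54 − (−0.76) = +1.30 V.

+1.30 V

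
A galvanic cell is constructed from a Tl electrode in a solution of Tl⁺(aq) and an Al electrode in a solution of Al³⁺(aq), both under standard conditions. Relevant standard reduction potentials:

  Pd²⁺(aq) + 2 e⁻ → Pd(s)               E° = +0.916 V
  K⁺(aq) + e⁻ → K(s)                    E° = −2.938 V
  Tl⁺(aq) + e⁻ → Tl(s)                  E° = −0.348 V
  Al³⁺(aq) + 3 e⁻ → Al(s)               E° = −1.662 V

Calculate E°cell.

+1.314 V

The Tl⁺/Tl couple has the higher E°, so Tl ion is reduced (cathode) and Al is oxidized (anode).
E°cell = E°(cathode) − E°(anode) = −0.348 − (−1.662) = +1.314 V.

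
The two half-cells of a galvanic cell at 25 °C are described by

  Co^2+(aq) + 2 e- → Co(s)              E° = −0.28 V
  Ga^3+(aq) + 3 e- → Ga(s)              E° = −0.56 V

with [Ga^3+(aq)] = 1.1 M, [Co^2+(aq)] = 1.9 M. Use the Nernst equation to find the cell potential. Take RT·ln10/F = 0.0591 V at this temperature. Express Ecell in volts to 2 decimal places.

The Co²⁺/Co couple has the more positive E°, so it is the cathode; Ga³⁺/Ga is the anode.
E°cell = E°cat − E°an = −0.28 − (−0.56) = +0.28 V; n = 6.
For the overall reaction 3 Co^2+(aq) + 2 Ga(s) → 3 Co(s) + 2 Ga^3+(aq), Q = [Ga^3+(aq)]^2 / [Co^2+(aq)]^3 = 0.176, giving log Q = −0.753.
Applying E = E° − (RT ln10/nF)·log Q gives +0.28 − (0.0591/6)(−0.753) = +0.29 V.

+0.29 V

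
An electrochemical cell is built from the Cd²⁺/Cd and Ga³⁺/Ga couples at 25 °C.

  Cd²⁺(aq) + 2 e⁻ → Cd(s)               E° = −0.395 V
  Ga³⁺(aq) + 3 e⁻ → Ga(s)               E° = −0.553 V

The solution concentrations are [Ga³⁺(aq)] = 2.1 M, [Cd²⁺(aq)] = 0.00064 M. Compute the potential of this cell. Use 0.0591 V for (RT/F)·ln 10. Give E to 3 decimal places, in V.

The Cd²⁺/Cd couple has the more positive E°, so it is the cathode; Ga³⁺/Ga is the anode.
E°cell = −0.395 − (−0.553) = +0.158 V, with n = 6 electrons transferred.
For the overall reaction 3 Cd²⁺(aq) + 2 Ga(s) → 3 Cd(s) + 2 Ga³⁺(aq), Q = [Ga³⁺(aq)]^2 / [Cd²⁺(aq)]^3 = 1.68×10^10, giving log Q = 10.226.
By the Nernst equation, E = +0.158 − (0.0591/6)·(10.226) = +0.057 V.

+0.057 V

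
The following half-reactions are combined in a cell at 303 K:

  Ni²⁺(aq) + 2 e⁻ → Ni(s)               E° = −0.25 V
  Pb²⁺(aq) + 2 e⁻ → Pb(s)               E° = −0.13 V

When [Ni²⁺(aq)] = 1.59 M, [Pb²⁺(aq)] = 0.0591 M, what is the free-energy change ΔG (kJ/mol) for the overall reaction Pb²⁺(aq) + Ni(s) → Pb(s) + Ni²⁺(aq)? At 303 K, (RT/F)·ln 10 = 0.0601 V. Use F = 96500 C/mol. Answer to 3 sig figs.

The standard cell potential is −0.13 − (−0.25) = +0.12 V, with n = 2 electrons in the balanced equation.
Q = [Ni²⁺(aq)] / [Pb²⁺(aq)] = 26.9, so log Q = 1.430 and E = +0.12 − (0.0601/2)(1.430) = +0.0770 V.
ΔG = −nFE = −(2)(96500)(+0.0770) J/mol = −14.9 kJ/mol.

−14.9 kJ/mol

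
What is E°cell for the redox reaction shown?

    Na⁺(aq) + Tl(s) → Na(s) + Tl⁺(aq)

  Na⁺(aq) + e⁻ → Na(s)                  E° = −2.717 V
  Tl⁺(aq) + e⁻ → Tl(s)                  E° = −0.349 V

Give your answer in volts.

In the reaction as written, Na⁺(aq) is reduced (cathode) and Tl⁺(aq) is produced by oxidation at the anode.
E°cell = E°(cathode) − E°(anode) = −2.717 − (−0.349) = −2.368 V.
The negative E°cell means the reaction is non-spontaneous in the direction written.

−2.368 V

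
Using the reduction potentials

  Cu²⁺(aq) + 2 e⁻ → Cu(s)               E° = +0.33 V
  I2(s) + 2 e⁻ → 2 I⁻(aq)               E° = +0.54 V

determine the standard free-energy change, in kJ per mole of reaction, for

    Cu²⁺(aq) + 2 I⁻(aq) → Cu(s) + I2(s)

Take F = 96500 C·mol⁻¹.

+40.5 kJ/mol

In the reaction as written Cu²⁺(aq) is reduced, so the Cu²⁺/Cu couple is the cathode and I₂/I⁻ is the anode.
E°cell = +0.33 − (+0.54) = −0.21 V; balancing electrons gives n = 2.
ΔG° = −nFE°cell = −(2)(96500)(−0.21) J/mol = +40.5 kJ/mol.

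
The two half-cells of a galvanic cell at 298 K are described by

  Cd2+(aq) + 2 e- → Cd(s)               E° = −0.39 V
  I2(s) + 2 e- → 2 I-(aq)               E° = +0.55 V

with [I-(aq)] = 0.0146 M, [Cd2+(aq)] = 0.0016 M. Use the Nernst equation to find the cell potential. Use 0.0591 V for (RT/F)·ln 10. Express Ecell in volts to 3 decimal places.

Since E°(I₂/I⁻) > E°(Cd²⁺/Cd), I₂/I⁻ serves as the cathode.
E°cell = +0.55 − (−0.39) = +0.94 V, with n = 2 electrons transferred.
The balanced reaction is I2(s) + Cd(s) → 2 I-(aq) + Cd2+(aq), so Q = [I-(aq)]^2·[Cd2+(aq)] = 3.41×10^−7 and log Q = −6.467.
Applying E = E° − (RT ln10/nF)·log Q gives +0.94 − (0.0591/2)(−6.467) = +1.131 V.

+1.131 V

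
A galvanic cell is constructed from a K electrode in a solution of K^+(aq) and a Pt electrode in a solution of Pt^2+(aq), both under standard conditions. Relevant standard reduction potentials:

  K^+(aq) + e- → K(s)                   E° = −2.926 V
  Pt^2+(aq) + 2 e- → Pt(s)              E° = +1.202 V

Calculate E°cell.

+4.128 V

Of the two couples in this cell, the one with the more positive reduction potential is reduced at the cathode: here that is Pt²⁺/Pt (+1.202 V); K⁺/K (−2.926 V) is the anode.
E°cell = E°(cathode) − E°(anode) = +1.202 − (−2.926) = +4.128 V.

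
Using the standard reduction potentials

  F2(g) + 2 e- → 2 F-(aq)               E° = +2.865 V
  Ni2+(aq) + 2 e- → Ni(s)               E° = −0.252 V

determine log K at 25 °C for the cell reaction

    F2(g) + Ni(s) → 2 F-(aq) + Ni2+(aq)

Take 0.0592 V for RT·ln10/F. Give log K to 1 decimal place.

log K = 105.3

The F₂/F⁻ couple is reduced (cathode); E°cell = +2.865 − (−0.252) = +3.117 V with n = 2.
At equilibrium E = 0, so log K = nE°cell / 0.0592 = (2)(+3.117) / 0.0592 = 105.3.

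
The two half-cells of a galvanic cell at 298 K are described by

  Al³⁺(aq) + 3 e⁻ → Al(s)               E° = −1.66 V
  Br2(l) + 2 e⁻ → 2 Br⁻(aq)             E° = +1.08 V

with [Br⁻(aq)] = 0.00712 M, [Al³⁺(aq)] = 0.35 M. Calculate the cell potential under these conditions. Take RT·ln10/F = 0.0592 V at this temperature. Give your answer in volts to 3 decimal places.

Br₂/Br⁻ is reduced (cathode, E° = +1.08 V) and Al³⁺/Al is oxidized (anode).
E°cell = E°cat − E°an = +1.08 − (−1.66) = +2.74 V; n = 6.
For the overall reaction 3 Br2(l) + 2 Al(s) → 6 Br⁻(aq) + 2 Al³⁺(aq), Q = [Br⁻(aq)]^6·[Al³⁺(aq)]^2 = 1.6×10^−14, giving log Q = −13.797.
By the Nernst equation, E = +2.74 − (0.0592/6)·(−13.797) = +2.876 V.

+2.876 V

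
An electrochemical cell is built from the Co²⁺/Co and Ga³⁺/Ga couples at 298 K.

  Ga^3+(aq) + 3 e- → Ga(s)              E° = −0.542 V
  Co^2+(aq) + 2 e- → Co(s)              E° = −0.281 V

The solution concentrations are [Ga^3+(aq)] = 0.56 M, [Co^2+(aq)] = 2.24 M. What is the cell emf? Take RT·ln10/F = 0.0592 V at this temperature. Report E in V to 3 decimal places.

Since E°(Co²⁺/Co) > E°(Ga³⁺/Ga), Co²⁺/Co serves as the cathode.
E°cell = −0.281 − (−0.542) = +0.261 V, with n = 6 electrons transferred.
Balancing gives 3 Co^2+(aq) + 2 Ga(s) → 3 Co(s) + 2 Ga^3+(aq); hence Q = [Ga^3+(aq)]^2 / [Co^2+(aq)]^3 = 0.0279 (log Q = −1.554).
Applying E = E° − (RT ln10/nF)·log Q gives +0.261 − (0.0592/6)(−1.554) = +0.276 V.

+0.276 V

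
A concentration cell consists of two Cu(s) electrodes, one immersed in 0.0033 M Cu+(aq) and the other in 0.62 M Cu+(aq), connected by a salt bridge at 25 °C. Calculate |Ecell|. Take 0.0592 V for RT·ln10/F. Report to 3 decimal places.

For a concentration cell E°cell = 0, since both electrodes use the same couple.
The compartment with the higher Cu+(aq) concentration (0.62 M) acts as the cathode; ions are reduced there and produced at the dilute (0.0033 M) anode.
With n = 1, Ecell = −(0.0592/1)·log([dilute]/[conc]) = −(0.0592/1)·log(0.0033/0.62) = +0.135 V.

0.135 V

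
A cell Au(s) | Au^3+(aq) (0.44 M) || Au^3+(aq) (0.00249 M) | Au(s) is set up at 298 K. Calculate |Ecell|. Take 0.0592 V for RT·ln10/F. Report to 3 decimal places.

0.044 V

For a concentration cell E°cell = 0, since both electrodes use the same couple.
The compartment with the higher Au^3+(aq) concentration (0.44 M) acts as the cathode; ions are reduced there and produced at the dilute (0.00249 M) anode.
With n = 3, Ecell = −(0.0592/3)·log([dilute]/[conc]) = −(0.0592/3)·log(0.00249/0.44) = +0.044 V.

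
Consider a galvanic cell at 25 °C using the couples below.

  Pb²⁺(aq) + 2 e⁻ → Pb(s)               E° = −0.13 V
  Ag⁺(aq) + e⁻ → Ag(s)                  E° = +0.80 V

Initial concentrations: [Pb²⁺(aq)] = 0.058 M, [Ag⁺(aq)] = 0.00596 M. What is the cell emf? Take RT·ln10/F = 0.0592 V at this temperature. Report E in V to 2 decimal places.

+0.83 V

Since E°(Ag⁺/Ag) > E°(Pb²⁺/Pb), Ag⁺/Ag serves as the cathode.
E°cell = +0.80 − (−0.13) = +0.93 V, with n = 2 electrons transferred.
For the overall reaction 2 Ag⁺(aq) + Pb(s) → 2 Ag(s) + Pb²⁺(aq), Q = [Pb²⁺(aq)] / [Ag⁺(aq)]^2 = 1.63×10^3, giving log Q = 3.213.
Applying E = E° − (RT ln10/nF)·log Q gives +0.93 − (0.0592/2)(3.213) = +0.83 V.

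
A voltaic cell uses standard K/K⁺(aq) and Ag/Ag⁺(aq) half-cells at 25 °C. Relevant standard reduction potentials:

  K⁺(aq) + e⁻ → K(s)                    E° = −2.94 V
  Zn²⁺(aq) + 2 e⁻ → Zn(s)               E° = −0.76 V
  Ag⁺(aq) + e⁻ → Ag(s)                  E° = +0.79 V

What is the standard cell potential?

Of the two couples in this cell, the one with the more positive reduction potential is reduced at the cathode: here that is Ag⁺/Ag (+0.79 V); K⁺/K (−2.94 V) is the anode.
E°cell = E°(cathode) − E°(anode) = +0.79 − (−2.94) = +3.73 V.

+3.73 V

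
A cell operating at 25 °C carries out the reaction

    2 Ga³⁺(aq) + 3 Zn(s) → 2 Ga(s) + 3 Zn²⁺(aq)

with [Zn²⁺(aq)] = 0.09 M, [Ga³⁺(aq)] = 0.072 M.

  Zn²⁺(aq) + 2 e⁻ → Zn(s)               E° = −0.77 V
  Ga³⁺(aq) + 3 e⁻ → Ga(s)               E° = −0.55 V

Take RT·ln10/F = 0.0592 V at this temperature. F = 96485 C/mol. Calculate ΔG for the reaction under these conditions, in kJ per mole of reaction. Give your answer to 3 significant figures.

−132 kJ/mol

The standard cell potential is −0.55 − (−0.77) = +0.22 V, with n = 6 electrons in the balanced equation.
The reaction quotient is [Zn²⁺(aq)]^3 / [Ga³⁺(aq)]^2 = 0.141; by Nernst, E = +0.22 − (0.0592/6)(−0.852) = +0.2284 V.
Then ΔG = −nFE = −6 × 96485 × +0.2284 J/mol = −132 kJ/mol.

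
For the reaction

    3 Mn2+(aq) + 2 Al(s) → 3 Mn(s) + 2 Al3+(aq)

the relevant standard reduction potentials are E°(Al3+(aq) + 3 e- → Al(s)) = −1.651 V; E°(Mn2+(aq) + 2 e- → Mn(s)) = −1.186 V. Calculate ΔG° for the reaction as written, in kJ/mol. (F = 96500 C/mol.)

In the reaction as written Mn2+(aq) is reduced, so the Mn²⁺/Mn couple is the cathode and Al³⁺/Al is the anode.
E°cell = −1.186 − (−1.651) = +0.465 V; balancing electrons gives n = 6.
ΔG° = −nFE°cell = −(6)(96500)(+0.465) J/mol = −269 kJ/mol.

−269 kJ/mol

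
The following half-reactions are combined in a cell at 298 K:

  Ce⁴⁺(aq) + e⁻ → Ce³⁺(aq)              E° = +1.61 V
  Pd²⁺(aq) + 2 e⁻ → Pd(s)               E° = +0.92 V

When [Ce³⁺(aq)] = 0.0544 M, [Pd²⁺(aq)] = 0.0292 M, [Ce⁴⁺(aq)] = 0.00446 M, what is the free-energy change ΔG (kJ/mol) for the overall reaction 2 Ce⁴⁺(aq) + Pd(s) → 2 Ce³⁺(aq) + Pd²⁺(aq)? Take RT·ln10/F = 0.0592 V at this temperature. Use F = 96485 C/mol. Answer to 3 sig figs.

The standard cell potential is +1.61 − (+0.92) = +0.69 V, with n = 2 electrons in the balanced equation.
Q = ([Ce³⁺(aq)]^2·[Pd²⁺(aq)]) / [Ce⁴⁺(aq)]^2 = 4.34, so log Q = 0.638 and E = +0.69 − (0.0592/2)(0.638) = +0.6711 V.
Then ΔG = −nFE = −2 × 96485 × +0.6711 J/mol = −130 kJ/mol.

−130 kJ/mol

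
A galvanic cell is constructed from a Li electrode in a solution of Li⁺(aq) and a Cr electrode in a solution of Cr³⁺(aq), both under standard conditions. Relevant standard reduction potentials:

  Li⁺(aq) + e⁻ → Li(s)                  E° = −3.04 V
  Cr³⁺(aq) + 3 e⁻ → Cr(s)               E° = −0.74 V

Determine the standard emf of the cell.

Of the two couples in this cell, the one with the more positive reduction potential is reduced at the cathode: here that is Cr³⁺/Cr (−0.74 V); Li⁺/Li (−3.04 V) is the anode.
E°cell = E°(cathode) − E°(anode) = −0.74 − (−3.04) = +2.30 V.

+2.30 V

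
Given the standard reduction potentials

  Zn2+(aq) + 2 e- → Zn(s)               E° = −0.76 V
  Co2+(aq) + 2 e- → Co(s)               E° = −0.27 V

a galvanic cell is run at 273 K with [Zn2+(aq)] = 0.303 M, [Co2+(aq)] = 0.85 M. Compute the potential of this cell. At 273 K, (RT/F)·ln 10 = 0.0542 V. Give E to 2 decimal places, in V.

Co²⁺/Co is reduced (cathode, E° = −0.27 V) and Zn²⁺/Zn is oxidized (anode).
The standard potential is −0.27 − (−0.76) = +0.49 V and the balanced reaction transfers n = 2 electrons.
For the overall reaction Co2+(aq) + Zn(s) → Co(s) + Zn2+(aq), Q = [Zn2+(aq)] / [Co2+(aq)] = 0.356, giving log Q = −0.448.
By the Nernst equation, E = +0.49 − (0.0542/2)·(−0.448) = +0.50 V.

+0.50 V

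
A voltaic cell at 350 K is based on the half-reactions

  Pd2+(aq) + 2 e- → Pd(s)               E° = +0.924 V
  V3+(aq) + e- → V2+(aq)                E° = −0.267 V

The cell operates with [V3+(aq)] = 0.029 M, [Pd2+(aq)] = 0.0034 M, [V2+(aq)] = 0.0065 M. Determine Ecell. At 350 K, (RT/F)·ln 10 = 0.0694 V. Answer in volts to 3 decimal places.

+1.060 V

The Pd²⁺/Pd couple has the more positive E°, so it is the cathode; V³⁺/V²⁺ is the anode.
E°cell = E°cat − E°an = +0.924 − (−0.267) = +1.191 V; n = 2.
Balancing gives Pd2+(aq) + 2 V2+(aq) → Pd(s) + 2 V3+(aq); hence Q = [V3+(aq)]^2 / ([Pd2+(aq)]·[V2+(aq)]^2) = 5.85×10^3 (log Q = 3.767).
By the Nernst equation, E = +1.191 − (0.0694/2)·(3.767) = +1.060 V.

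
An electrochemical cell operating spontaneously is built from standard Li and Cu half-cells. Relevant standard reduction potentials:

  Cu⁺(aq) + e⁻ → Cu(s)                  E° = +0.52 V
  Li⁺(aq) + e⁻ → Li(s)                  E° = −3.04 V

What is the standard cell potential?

+3.56 V

The Cu⁺/Cu couple has the higher E°, so Cu ion is reduced (cathode) and Li is oxidized (anode).
E°cell = E°(cathode) − E°(anode) = +0.52 − (−3.04) = +3.56 V.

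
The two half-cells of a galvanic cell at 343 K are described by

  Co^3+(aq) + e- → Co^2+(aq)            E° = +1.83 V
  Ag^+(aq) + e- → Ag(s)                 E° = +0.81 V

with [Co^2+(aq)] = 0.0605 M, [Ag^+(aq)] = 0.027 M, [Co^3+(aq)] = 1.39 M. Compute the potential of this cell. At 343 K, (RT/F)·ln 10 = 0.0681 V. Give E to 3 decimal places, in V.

+1.220 V

Since E°(Co³⁺/Co²⁺) > E°(Ag⁺/Ag), Co³⁺/Co²⁺ serves as the cathode.
E°cell = E°cat − E°an = +1.83 − (+0.81) = +1.02 V; n = 1.
For the overall reaction Co^3+(aq) + Ag(s) → Co^2+(aq) + Ag^+(aq), Q = ([Co^2+(aq)]·[Ag^+(aq)]) / [Co^3+(aq)] = 0.00118, giving log Q = −2.930.
By the Nernst equation, E = +1.02 − (0.0681/1)·(−2.930) = +1.220 V.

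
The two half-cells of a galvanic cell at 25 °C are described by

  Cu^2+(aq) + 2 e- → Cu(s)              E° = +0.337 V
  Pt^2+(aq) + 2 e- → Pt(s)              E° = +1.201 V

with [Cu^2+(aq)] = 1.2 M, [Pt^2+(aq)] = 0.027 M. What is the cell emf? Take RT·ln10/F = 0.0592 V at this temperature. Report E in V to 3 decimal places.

Since E°(Pt²⁺/Pt) > E°(Cu²⁺/Cu), Pt²⁺/Pt serves as the cathode.
E°cell = +1.201 − (+0.337) = +0.864 V, with n = 2 electrons transferred.
Balancing gives Pt^2+(aq) + Cu(s) → Pt(s) + Cu^2+(aq); hence Q = [Cu^2+(aq)] / [Pt^2+(aq)] = 44.4 (log Q = 1.648).
By the Nernst equation, E = +0.864 − (0.0592/2)·(1.648) = +0.815 V.

+0.815 V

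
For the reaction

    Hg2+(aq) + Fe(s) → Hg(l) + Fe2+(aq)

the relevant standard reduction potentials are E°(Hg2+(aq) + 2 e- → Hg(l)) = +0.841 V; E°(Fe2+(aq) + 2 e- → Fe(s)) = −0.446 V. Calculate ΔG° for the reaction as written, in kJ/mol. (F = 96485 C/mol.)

−248 kJ/mol

In the reaction as written Hg2+(aq) is reduced, so the Hg²⁺/Hg couple is the cathode and Fe²⁺/Fe is the anode.
E°cell = +0.841 − (−0.446) = +1.287 V; balancing electrons gives n = 2.
ΔG° = −nFE°cell = −(2)(96485)(+1.287) J/mol = −248 kJ/mol.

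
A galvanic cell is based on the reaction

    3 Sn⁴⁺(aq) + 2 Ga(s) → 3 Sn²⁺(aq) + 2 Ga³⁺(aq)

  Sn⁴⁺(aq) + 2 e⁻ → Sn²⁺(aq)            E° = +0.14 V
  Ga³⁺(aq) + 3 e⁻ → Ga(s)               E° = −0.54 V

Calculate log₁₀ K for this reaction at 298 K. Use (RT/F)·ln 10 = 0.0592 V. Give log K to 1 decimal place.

log K = 68.9

The Sn⁴⁺/Sn²⁺ couple is reduced (cathode); E°cell = +0.14 − (−0.54) = +0.68 V with n = 6.
At equilibrium E = 0, so log K = nE°cell / 0.0592 = (6)(+0.68) / 0.0592 = 68.9.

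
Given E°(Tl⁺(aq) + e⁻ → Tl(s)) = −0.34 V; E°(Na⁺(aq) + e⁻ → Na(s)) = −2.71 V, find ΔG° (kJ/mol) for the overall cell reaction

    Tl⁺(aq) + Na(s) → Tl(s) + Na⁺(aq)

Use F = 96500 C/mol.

−229 kJ/mol

In the reaction as written Tl⁺(aq) is reduced, so the Tl⁺/Tl couple is the cathode and Na⁺/Na is the anode.
E°cell = −0.34 − (−2.71) = +2.37 V; balancing electrons gives n = 1.
ΔG° = −nFE°cell = −(1)(96500)(+2.37) J/mol = −229 kJ/mol.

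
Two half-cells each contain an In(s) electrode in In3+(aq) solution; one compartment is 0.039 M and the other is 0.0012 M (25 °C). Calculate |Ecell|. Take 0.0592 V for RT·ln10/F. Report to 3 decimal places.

For a concentration cell E°cell = 0, since both electrodes use the same couple.
The compartment with the higher In3+(aq) concentration (0.039 M) acts as the cathode; ions are reduced there and produced at the dilute (0.0012 M) anode.
With n = 3, Ecell = −(0.0592/3)·log([dilute]/[conc]) = −(0.0592/3)·log(0.0012/0.039) = +0.030 V.

0.030 V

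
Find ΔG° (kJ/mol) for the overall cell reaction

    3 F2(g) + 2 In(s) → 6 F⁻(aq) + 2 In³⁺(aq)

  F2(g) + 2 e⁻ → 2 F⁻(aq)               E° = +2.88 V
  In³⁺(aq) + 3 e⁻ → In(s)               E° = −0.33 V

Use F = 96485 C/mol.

In the reaction as written F2(g) is reduced, so the F₂/F⁻ couple is the cathode and In³⁺/In is the anode.
E°cell = +2.88 − (−0.33) = +3.21 V; balancing electrons gives n = 6.
ΔG° = −nFE°cell = −(6)(96485)(+3.21) J/mol = −1858 kJ/mol.

−1858 kJ/mol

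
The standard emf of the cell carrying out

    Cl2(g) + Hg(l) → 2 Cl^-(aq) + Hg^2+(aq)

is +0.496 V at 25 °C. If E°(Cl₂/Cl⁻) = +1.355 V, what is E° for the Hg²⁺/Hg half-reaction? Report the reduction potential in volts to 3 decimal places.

+0.859 V

In the reaction as written the Cl₂/Cl⁻ couple is reduced (cathode) and Hg²⁺/Hg is oxidized (anode), so E°cell = E°(Cl₂/Cl⁻) − E°(Hg²⁺/Hg).
E°(Hg²⁺/Hg) = E°(cathode) − E°cell = +1.355 − (+0.496) = +0.859 V.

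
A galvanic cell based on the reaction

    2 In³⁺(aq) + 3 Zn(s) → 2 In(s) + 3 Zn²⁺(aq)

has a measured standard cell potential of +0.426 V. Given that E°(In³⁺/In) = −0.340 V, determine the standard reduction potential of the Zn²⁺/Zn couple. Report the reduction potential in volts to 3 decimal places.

In the reaction as written the In³⁺/In couple is reduced (cathode) and Zn²⁺/Zn is oxidized (anode), so E°cell = E°(In³⁺/In) − E°(Zn²⁺/Zn).
E°(Zn²⁺/Zn) = E°(cathode) − E°cell = −0.340 − (+0.426) = −0.766 V.

−0.766 V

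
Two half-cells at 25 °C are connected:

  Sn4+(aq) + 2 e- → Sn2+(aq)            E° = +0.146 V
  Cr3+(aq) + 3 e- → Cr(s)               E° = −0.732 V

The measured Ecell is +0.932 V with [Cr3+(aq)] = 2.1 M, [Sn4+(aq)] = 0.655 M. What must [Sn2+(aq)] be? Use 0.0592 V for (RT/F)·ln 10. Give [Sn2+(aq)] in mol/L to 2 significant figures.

0.0060 M

Sn⁴⁺/Sn²⁺ is the cathode (higher E°); E°cell = +0.146 − (−0.732) = +0.878 V with n = 6.
From the Nernst equation, log Q = n(E° − E)/0.0592 = 6·(+0.878 − (+0.932))/0.0592 = −5.473.
The balanced reaction is 3 Sn4+(aq) + 2 Cr(s) → 3 Sn2+(aq) + 2 Cr3+(aq), so Q = ([Sn2+(aq)]^3·[Cr3+(aq)]^2) / [Sn4+(aq)]^3.
Isolating [Sn2+(aq)] in Q = 10^{−5.473} yields log [Sn2+(aq)] = −2.223, i.e. 0.0060 M.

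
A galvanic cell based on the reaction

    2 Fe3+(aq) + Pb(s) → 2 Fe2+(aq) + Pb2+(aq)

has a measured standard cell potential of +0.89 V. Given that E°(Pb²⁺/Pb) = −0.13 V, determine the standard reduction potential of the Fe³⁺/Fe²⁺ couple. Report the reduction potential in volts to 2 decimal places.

In the reaction as written the Fe³⁺/Fe²⁺ couple is reduced (cathode) and Pb²⁺/Pb is oxidized (anode), so E°cell = E°(Fe³⁺/Fe²⁺) − E°(Pb²⁺/Pb).
E°(Fe³⁺/Fe²⁺) = E°cell + E°(anode) = +0.89 + (−0.13) = +0.76 V.

+0.76 V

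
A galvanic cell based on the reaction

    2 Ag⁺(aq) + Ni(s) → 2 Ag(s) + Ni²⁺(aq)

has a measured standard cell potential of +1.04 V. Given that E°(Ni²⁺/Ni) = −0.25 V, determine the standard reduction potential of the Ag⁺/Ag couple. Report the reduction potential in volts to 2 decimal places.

In the reaction as written the Ag⁺/Ag couple is reduced (cathode) and Ni²⁺/Ni is oxidized (anode), so E°cell = E°(Ag⁺/Ag) − E°(Ni²⁺/Ni).
E°(Ag⁺/Ag) = E°cell + E°(anode) = +1.04 + (−0.25) = +0.79 V.

+0.79 V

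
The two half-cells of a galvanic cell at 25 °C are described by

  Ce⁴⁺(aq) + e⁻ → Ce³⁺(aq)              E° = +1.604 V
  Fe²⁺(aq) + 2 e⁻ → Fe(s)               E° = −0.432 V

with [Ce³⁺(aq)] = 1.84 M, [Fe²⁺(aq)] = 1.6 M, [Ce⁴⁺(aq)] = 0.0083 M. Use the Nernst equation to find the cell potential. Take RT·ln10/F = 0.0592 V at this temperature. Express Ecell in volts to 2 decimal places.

+1.89 V

Since E°(Ce⁴⁺/Ce³⁺) > E°(Fe²⁺/Fe), Ce⁴⁺/Ce³⁺ serves as the cathode.
E°cell = E°cat − E°an = +1.604 − (−0.432) = +2.036 V; n = 2.
For the overall reaction 2 Ce⁴⁺(aq) + Fe(s) → 2 Ce³⁺(aq) + Fe²⁺(aq), Q = ([Ce³⁺(aq)]^2·[Fe²⁺(aq)]) / [Ce⁴⁺(aq)]^2 = 7.86×10^4, giving log Q = 4.896.
Applying E = E° − (RT ln10/nF)·log Q gives +2.036 − (0.0592/2)(4.896) = +1.89 V.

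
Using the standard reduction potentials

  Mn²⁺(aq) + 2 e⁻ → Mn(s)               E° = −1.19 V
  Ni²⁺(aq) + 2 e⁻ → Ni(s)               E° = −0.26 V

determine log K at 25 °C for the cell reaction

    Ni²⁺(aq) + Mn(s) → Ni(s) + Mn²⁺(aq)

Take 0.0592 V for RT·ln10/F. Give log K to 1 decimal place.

log K = 31.4

The Ni²⁺/Ni couple is reduced (cathode); E°cell = −0.26 − (−1.19) = +0.93 V with n = 2.
At equilibrium E = 0, so log K = nE°cell / 0.0592 = (2)(+0.93) / 0.0592 = 31.4.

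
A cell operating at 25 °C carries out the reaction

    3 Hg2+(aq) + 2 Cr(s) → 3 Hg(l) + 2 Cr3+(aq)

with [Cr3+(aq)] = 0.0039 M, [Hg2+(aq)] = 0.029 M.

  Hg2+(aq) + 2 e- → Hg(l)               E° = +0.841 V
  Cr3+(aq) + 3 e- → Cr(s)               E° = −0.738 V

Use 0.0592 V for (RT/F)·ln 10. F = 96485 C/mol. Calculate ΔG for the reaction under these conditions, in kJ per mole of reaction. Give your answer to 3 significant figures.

−915 kJ/mol

E°cell = +0.841 − (−0.738) = +1.579 V; the balanced reaction transfers n = 6 electrons.
Q = [Cr3+(aq)]^2 / [Hg2+(aq)]^3 = 0.624, so log Q = −0.205 and E = +1.579 − (0.0592/6)(−0.205) = +1.5810 V.
Then ΔG = −nFE = −6 × 96485 × +1.5810 J/mol = −915 kJ/mol.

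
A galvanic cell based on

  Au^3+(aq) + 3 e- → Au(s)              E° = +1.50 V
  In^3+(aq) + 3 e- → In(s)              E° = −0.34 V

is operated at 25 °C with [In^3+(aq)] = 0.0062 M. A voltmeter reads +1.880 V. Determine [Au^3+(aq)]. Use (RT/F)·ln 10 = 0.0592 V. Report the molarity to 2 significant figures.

0.66 M

The Au³⁺/Au couple has the larger reduction potential, so it is the cathode: E°cell = +1.50 − (−0.34) = +1.84 V and n = 3.
From the Nernst equation, log Q = n(E° − E)/0.0592 = 3·(+1.84 − (+1.880))/0.0592 = −2.027.
Balancing electrons gives Au^3+(aq) + In(s) → Au(s) + In^3+(aq); thus Q = [In^3+(aq)] / [Au^3+(aq)].
Isolating [Au^3+(aq)] in Q = 10^{−2.027} yields log [Au^3+(aq)] = −0.181, i.e. 0.66 M.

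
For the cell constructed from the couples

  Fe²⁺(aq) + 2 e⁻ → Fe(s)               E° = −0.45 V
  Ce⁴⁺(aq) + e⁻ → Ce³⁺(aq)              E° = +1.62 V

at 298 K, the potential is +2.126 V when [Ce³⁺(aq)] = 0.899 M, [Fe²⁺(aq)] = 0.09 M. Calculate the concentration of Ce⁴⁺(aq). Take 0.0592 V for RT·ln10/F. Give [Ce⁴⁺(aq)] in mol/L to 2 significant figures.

The Ce⁴⁺/Ce³⁺ couple has the larger reduction potential, so it is the cathode: E°cell = +1.62 − (−0.45) = +2.07 V and n = 2.
Since E = E° − (0.0592/n)·log Q, log Q = n(E° − E)/0.0592 = −1.892.
Balancing electrons gives 2 Ce⁴⁺(aq) + Fe(s) → 2 Ce³⁺(aq) + Fe²⁺(aq); thus Q = ([Ce³⁺(aq)]^2·[Fe²⁺(aq)]) / [Ce⁴⁺(aq)]^2.
Solving for the unknown gives log [Ce⁴⁺(aq)] = 0.377, so [Ce⁴⁺(aq)] ≈ 2.4 M.

2.4 M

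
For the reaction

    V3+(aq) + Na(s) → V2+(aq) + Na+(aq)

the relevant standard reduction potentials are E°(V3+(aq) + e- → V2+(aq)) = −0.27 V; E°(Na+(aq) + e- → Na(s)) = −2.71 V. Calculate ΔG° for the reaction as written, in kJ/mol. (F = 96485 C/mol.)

−235 kJ/mol

In the reaction as written V3+(aq) is reduced, so the V³⁺/V²⁺ couple is the cathode and Na⁺/Na is the anode.
E°cell = −0.27 − (−2.71) = +2.44 V; balancing electrons gives n = 1.
ΔG° = −nFE°cell = −(1)(96485)(+2.44) J/mol = −235 kJ/mol.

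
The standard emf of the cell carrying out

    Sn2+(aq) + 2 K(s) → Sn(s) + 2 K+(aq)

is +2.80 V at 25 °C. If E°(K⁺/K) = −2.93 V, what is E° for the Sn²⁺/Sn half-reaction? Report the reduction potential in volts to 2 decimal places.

In the reaction as written the Sn²⁺/Sn couple is reduced (cathode) and K⁺/K is oxidized (anode), so E°cell = E°(Sn²⁺/Sn) − E°(K⁺/K).
E°(Sn²⁺/Sn) = E°cell + E°(anode) = +2.80 + (−2.93) = −0.13 V.

−0.13 V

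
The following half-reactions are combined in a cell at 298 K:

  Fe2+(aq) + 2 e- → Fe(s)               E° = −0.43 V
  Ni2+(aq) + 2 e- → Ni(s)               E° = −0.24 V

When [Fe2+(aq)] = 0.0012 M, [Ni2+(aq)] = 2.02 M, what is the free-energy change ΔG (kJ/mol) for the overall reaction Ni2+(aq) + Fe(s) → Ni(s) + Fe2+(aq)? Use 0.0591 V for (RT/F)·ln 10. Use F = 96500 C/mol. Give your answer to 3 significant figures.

−55.1 kJ/mol

With Ni²⁺/Ni reduced at the cathode, E°cell = −0.24 − (−0.43) = +0.19 V and n = 2.
The reaction quotient is [Fe2+(aq)] / [Ni2+(aq)] = 0.000594; by Nernst, E = +0.19 − (0.0591/2)(−3.226) = +0.2853 V.
Finally ΔG = −nFE = −(2)(96500 C/mol)(+0.2853 V) = −55.1 kJ/mol.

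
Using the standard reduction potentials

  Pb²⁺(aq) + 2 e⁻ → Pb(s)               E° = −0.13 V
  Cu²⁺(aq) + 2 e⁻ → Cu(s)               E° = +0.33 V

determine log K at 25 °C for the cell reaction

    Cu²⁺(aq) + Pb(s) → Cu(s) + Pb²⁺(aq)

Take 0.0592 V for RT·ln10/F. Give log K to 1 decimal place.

The Cu²⁺/Cu couple is reduced (cathode); E°cell = +0.33 − (−0.13) = +0.46 V with n = 2.
At equilibrium E = 0, so log K = nE°cell / 0.0592 = (2)(+0.46) / 0.0592 = 15.5.

log K = 15.5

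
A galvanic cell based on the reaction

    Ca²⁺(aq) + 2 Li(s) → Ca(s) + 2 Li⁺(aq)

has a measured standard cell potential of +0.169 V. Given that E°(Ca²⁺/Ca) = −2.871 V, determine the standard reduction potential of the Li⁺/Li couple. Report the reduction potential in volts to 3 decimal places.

−3.040 V

In the reaction as written the Ca²⁺/Ca couple is reduced (cathode) and Li⁺/Li is oxidized (anode), so E°cell = E°(Ca²⁺/Ca) − E°(Li⁺/Li).
E°(Li⁺/Li) = E°(cathode) − E°cell = −2.871 − (+0.169) = −3.040 V.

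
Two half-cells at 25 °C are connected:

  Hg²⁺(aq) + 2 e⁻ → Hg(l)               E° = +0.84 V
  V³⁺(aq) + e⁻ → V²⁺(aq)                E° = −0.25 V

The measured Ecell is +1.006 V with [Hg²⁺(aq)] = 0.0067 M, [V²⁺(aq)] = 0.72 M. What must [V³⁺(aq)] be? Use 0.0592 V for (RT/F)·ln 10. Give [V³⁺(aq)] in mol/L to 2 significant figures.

With Hg²⁺/Hg at the cathode and V³⁺/V²⁺ at the anode, E°cell = +0.84 − (−0.25) = +1.09 V (n = 2).
Rearranging E = E° − (0.0592/n)·log Q gives log Q = 2(+1.09 − (+1.006))/0.0592 = 2.838.
Balancing electrons gives Hg²⁺(aq) + 2 V²⁺(aq) → Hg(l) + 2 V³⁺(aq); thus Q = [V³⁺(aq)]^2 / ([Hg²⁺(aq)]·[V²⁺(aq)]^2).
Substituting the known concentrations and solving, log [V³⁺(aq)] = 0.189 and [V³⁺(aq)] = 1.5 M.

1.5 M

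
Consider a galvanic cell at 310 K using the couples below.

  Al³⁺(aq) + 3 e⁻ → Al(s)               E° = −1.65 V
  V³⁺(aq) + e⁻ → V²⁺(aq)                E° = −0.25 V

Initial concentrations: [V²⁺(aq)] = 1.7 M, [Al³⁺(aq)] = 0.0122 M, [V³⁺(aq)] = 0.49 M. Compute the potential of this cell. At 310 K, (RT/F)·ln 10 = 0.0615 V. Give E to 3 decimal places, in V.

The V³⁺/V²⁺ couple has the more positive E°, so it is the cathode; Al³⁺/Al is the anode.
The standard potential is −0.25 − (−1.65) = +1.40 V and the balanced reaction transfers n = 3 electrons.
Balancing gives 3 V³⁺(aq) + Al(s) → 3 V²⁺(aq) + Al³⁺(aq); hence Q = ([V²⁺(aq)]^3·[Al³⁺(aq)]) / [V³⁺(aq)]^3 = 0.509 (log Q = −0.293).
Applying E = E° − (RT ln10/nF)·log Q gives +1.40 − (0.0615/3)(−0.293) = +1.406 V.

+1.406 V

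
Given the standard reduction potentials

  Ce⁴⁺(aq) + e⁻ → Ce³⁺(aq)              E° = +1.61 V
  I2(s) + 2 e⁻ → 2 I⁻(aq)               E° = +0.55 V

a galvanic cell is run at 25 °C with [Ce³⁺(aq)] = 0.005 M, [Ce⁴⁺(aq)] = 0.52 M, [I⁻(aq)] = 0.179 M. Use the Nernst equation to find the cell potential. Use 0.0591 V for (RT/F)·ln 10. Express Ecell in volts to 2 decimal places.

The Ce⁴⁺/Ce³⁺ couple has the more positive E°, so it is the cathode; I₂/I⁻ is the anode.
E°cell = E°cat − E°an = +1.61 − (+0.55) = +1.06 V; n = 2.
The balanced reaction is 2 Ce⁴⁺(aq) + 2 I⁻(aq) → 2 Ce³⁺(aq) + I2(s), so Q = [Ce³⁺(aq)]^2 / ([Ce⁴⁺(aq)]^2·[I⁻(aq)]^2) = 0.00289 and log Q = −2.540.
By the Nernst equation, E = +1.06 − (0.0591/2)·(−2.540) = +1.14 V.

+1.14 V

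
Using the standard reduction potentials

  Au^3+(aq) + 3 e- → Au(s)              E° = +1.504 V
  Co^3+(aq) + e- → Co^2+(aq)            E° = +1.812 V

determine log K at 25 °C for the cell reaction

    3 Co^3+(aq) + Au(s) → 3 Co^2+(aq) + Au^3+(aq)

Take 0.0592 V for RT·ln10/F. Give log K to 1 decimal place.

log K = 15.6

The Co³⁺/Co²⁺ couple is reduced (cathode); E°cell = +1.812 − (+1.504) = +0.308 V with n = 3.
At equilibrium E = 0, so log K = nE°cell / 0.0592 = (3)(+0.308) / 0.0592 = 15.6.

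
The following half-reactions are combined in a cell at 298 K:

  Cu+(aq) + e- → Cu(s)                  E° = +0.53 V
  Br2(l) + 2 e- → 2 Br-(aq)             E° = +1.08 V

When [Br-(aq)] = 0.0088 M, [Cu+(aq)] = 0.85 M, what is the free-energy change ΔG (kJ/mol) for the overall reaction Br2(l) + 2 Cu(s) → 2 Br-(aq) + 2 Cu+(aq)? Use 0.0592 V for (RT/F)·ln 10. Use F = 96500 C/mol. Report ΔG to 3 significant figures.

With Br₂/Br⁻ reduced at the cathode, E°cell = +1.08 − (+0.53) = +0.55 V and n = 2.
The reaction quotient is [Br-(aq)]^2·[Cu+(aq)]^2 = 5.6×10^−5; by Nernst, E = +0.55 − (0.0592/2)(−4.252) = +0.6759 V.
Finally ΔG = −nFE = −(2)(96500 C/mol)(+0.6759 V) = −130 kJ/mol.

−130 kJ/mol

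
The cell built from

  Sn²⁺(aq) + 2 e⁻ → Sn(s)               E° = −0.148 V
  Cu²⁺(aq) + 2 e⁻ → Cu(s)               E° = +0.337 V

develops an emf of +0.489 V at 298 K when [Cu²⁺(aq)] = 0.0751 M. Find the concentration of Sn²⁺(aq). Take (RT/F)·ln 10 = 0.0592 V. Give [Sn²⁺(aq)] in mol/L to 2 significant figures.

Cu²⁺/Cu is the cathode (higher E°); E°cell = +0.337 − (−0.148) = +0.485 V with n = 2.
From the Nernst equation, log Q = n(E° − E)/0.0592 = 2·(+0.485 − (+0.489))/0.0592 = −0.135.
Balancing electrons gives Cu²⁺(aq) + Sn(s) → Cu(s) + Sn²⁺(aq); thus Q = [Sn²⁺(aq)] / [Cu²⁺(aq)].
Isolating [Sn²⁺(aq)] in Q = 10^{−0.135} yields log [Sn²⁺(aq)] = −1.259, i.e. 0.055 M.

0.055 M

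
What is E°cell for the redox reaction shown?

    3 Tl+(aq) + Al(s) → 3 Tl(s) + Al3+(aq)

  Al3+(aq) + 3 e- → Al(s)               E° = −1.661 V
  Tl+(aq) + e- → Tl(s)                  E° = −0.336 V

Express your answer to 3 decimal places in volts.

Tl+(aq) gains electrons, so the Tl⁺/Tl couple is the cathode; the Al³⁺/Al couple is the anode.
E°cell = E°(cathode) − E°(anode) = −0.336 − (−1.661) = +1.325 V.
The positive value indicates the reaction is spontaneous as written.

+1.325 V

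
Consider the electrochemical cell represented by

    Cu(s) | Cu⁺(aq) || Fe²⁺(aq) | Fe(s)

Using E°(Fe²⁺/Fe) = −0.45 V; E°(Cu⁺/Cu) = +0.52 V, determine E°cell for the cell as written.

−0.97 V

By convention the left-hand electrode in cell notation is the anode (oxidation) and the right-hand electrode is the cathode (reduction).
E°cell = E°(right) − E°(left) = −0.45 − (+0.52) = −0.97 V.
The negative sign shows that, as written, the cell would require an external voltage to drive the reaction.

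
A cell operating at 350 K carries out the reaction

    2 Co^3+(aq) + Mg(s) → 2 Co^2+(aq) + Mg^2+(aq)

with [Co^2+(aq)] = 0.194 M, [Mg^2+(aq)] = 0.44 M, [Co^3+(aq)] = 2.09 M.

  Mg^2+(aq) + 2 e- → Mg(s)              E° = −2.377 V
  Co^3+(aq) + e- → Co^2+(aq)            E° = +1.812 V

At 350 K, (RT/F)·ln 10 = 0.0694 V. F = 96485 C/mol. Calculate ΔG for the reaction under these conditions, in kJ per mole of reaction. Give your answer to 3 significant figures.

E°cell = +1.812 − (−2.377) = +4.189 V; the balanced reaction transfers n = 2 electrons.
The reaction quotient is ([Co^2+(aq)]^2·[Mg^2+(aq)]) / [Co^3+(aq)]^2 = 0.00379; by Nernst, E = +4.189 − (0.0694/2)(−2.421) = +4.2730 V.
Then ΔG = −nFE = −2 × 96485 × +4.2730 J/mol = −825 kJ/mol.

−825 kJ/mol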